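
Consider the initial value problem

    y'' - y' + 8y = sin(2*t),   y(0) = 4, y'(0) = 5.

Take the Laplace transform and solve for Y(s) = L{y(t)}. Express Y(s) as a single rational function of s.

Take the Laplace transform of both sides.
Using L{y''} = s^2 Y - s·y(0) - y'(0) and L{y'} = sY - y(0), with y(0) = 4, y'(0) = 5, the left side becomes (s^2 - s + 8)Y - (4*s + 1).
The right side is L{sin(2*t)} = 2/(s^2 + 4).
So (s^2 - s + 8)Y = 2/(s^2 + 4) + (4*s + 1).
Solve for Y(s) and write it as one ratio of polynomials.

Y(s) = (4*s^3 + s^2 + 16*s + 6)/(s^4 - s^3 + 12*s^2 - 4*s + 32)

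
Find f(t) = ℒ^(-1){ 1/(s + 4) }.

Since L{e^(-4t)} = 1/(s + 4), the inverse is e^(-4*t).

f(t) = exp(-4*t)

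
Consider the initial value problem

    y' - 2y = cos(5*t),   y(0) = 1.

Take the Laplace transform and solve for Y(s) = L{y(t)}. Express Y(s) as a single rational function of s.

Y(s) = (s^2 + s + 25)/(s^3 - 2*s^2 + 25*s - 50)

Apply the Laplace transform to the equation.
Using L{y'} = sY - y(0) = sY - 1, the left side becomes (s - 2)Y - (1).
The right side is L{cos(5*t)} = s/(s^2 + 25).
So (s - 2)Y = s/(s^2 + 25) + (1).
Solve for Y(s) and write it as one ratio of polynomials.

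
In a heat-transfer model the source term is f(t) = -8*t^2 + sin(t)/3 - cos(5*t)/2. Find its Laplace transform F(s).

The transform is linear, so treat each term independently.
(-1/2)·[L{cos(5t)} = s/(s^2 + 25)]; (1/3)·[L{sin(t)} = 1/(s^2 + 1)]; (-8)·[L{t^2} = 2!/s^3 = 2/s^3].

F(s) = -s/(2*(s^2 + 25)) + 1/(3*(s^2 + 1)) - 16/s^3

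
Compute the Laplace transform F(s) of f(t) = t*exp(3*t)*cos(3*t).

L{cos(3t)} = s/(s^2 + 9).
Multiplying by e^(3t) shifts s → s - 3, so L{exp(3*t)*cos(3*t)} = (s - 3)/((s - 3)^2 + 9).
Then apply L{t·g(t)} = -d/ds[G(s)] with G(s) = (s - 3)/((s - 3)^2 + 9):
differentiating 1 time and applying the sign gives s*(s - 6)/(s^2 - 6*s + 18)^2.

F(s) = s*(s - 6)/(s^2 - 6*s + 18)^2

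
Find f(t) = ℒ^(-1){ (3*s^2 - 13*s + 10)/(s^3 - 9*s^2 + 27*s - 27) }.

Factor the denominator: s^3 - 9*s^2 + 27*s - 27 = (s - 3)^3.
Partial fraction decomposition gives [3/(s - 3)] + [5/(s - 3)^2] + [-2/(s - 3)^3].
Invert each term: 3/(s - 3) ↔ 3e^(3t); 5/(s - 3)^2 ↔ 5t·e^(3t); -2/(s - 3)^3 ↔ (-1)t^2·e^(3t).

f(t) = -t^2*exp(3*t) + 5*t*exp(3*t) + 3*exp(3*t)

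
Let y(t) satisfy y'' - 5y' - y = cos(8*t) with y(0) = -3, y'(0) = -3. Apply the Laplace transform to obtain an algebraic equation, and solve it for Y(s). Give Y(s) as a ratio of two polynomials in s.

Laplace-transform each side.
The derivative rules (L{y''} = s^2 Y - s·y(0) - y'(0) and L{y'} = sY - y(0), with y(0) = -3, y'(0) = -3) turn the left side into (s^2 - 5*s - 1)Y - (-3*s + 12).
The right side is L{cos(8*t)} = s/(s^2 + 64).
So (s^2 - 5*s - 1)Y = s/(s^2 + 64) + (-3*s + 12).
Solve for Y(s) and write it as one ratio of polynomials.

Y(s) = (-3*s^3 + 12*s^2 - 191*s + 768)/(s^4 - 5*s^3 + 63*s^2 - 320*s - 64)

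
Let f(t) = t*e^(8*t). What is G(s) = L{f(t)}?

G(s) = (s - 8)^(-2)

L{e^(8t)} = 1/(s - 8).
Then apply L{t·g(t)} = -d/ds[H(s)] with H(s) = 1/(s - 8):
differentiating 1 time and applying the sign gives (s - 8)^(-2).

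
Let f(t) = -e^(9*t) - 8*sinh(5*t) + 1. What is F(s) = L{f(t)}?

F(s) = -40/(s^2 - 25) - 1/(s - 9) + 1/s

The transform is linear, so treat each term independently.
(-1)·[L{e^(9t)} = 1/(s - 9)]; L{1} = 1/s; (-8)·[L{sinh(5t)} = 5/(s^2 - 25)].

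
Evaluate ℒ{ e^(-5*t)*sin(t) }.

1/((s + 5)^2 + 1)

L{sin(t)} = 1/(s^2 + 1).
By the first shifting theorem, multiplying by e^(-5t) replaces s with s + 5.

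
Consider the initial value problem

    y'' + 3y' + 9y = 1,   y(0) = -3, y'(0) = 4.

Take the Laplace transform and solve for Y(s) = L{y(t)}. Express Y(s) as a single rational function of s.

Apply the Laplace transform to the equation.
With L{y''} = s^2 Y - s·y(0) - y'(0) and L{y'} = sY - y(0), with y(0) = -3, y'(0) = 4: the LHS transforms to (s^2 + 3*s + 9)Y - (-3*s - 5).
The right side is L{1} = 1/s.
So (s^2 + 3*s + 9)Y = 1/s + (-3*s - 5).
Isolate Y and clear denominators.

Y(s) = (-3*s^2 - 5*s + 1)/(s^3 + 3*s^2 + 9*s)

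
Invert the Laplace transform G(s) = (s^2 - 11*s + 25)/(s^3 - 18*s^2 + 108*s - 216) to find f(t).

Factor the denominator: s^3 - 18*s^2 + 108*s - 216 = (s - 6)^3.
Partial fraction decomposition gives [1/(s - 6)] + [(s - 6)^(-2)] + [-5/(s - 6)^3].
Invert each term: 1/(s - 6) ↔ e^(6t); 1/(s - 6)^2 ↔ t·e^(6t); -5/(s - 6)^3 ↔ (-5/2)t^2·e^(6t).

f(t) = -5*t^2*exp(6*t)/2 + t*exp(6*t) + exp(6*t)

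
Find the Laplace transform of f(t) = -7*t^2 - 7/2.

-7/(2*s) - 14/s^3

The transform is linear, so treat each term independently.
(-7)·[L{t^2} = 2!/s^3 = 2/s^3]; L{-7/2} = (-7/2)/s.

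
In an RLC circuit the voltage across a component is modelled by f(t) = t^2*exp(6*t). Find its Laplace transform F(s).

F(s) = 2/(s - 6)^3

L{t^2} = 2!/s^3 = 2/s^3.
By the first shifting theorem, multiplying by e^(6t) replaces s with s - 6.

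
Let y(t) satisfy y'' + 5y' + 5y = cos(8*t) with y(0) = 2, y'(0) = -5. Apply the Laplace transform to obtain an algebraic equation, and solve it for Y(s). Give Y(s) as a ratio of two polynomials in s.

Y(s) = (2*s^3 + 5*s^2 + 129*s + 320)/(s^4 + 5*s^3 + 69*s^2 + 320*s + 320)

Take the Laplace transform of both sides.
Using L{y''} = s^2 Y - s·y(0) - y'(0) and L{y'} = sY - y(0), with y(0) = 2, y'(0) = -5, the left side becomes (s^2 + 5*s + 5)Y - (2*s + 5).
The right side is L{cos(8*t)} = s/(s^2 + 64).
So (s^2 + 5*s + 5)Y = s/(s^2 + 64) + (2*s + 5).
Isolate Y and clear denominators.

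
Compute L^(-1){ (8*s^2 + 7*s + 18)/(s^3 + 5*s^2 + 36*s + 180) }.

-3*sin(6*t) + 5*cos(6*t) + 3*exp(-5*t)

Factor the denominator: s^3 + 5*s^2 + 36*s + 180 = (s + 5)*(s^2 + 36).
Partial fraction decomposition gives [3/(s + 5)] + [5*s/(s^2 + 36)] + [-18/(s^2 + 36)].
Invert each term: 3/(s + 5) ↔ 3e^(-5t); 5·s/(s^2 + 36) ↔ 5cos(6t); -3·6/(s^2 + 36) ↔ -3sin(6t).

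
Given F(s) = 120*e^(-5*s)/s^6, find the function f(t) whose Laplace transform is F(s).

The factor e^(-5s) signals a time shift by c = 5 (second shifting theorem).
L{t^5} = 5!/s^6 = 120/s^6, so L^-1{120/s^6} = t^5.
Hence the inverse is u(t - 5) times that function evaluated at t - 5.

f(t) = Heaviside(t - 5)*((t - 5)^5)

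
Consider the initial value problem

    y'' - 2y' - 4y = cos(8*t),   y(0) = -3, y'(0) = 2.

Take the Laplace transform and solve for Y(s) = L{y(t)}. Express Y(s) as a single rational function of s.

Y(s) = (-3*s^3 + 8*s^2 - 191*s + 512)/(s^4 - 2*s^3 + 60*s^2 - 128*s - 256)

Take the Laplace transform of both sides.
With L{y''} = s^2 Y - s·y(0) - y'(0) and L{y'} = sY - y(0), with y(0) = -3, y'(0) = 2: the LHS transforms to (s^2 - 2*s - 4)Y - (-3*s + 8).
The right side is L{cos(8*t)} = s/(s^2 + 64).
So (s^2 - 2*s - 4)Y = s/(s^2 + 64) + (-3*s + 8).
Solve for Y(s) and write it as one ratio of polynomials.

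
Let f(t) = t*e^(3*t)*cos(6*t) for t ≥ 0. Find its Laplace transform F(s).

L{cos(6t)} = s/(s^2 + 36).
Multiplying by e^(3t) shifts s → s - 3, so L{e^(3*t)*cos(6*t)} = (s - 3)/((s - 3)^2 + 36).
Then apply L{t·g(t)} = -d/ds[G(s)] with G(s) = (s - 3)/((s - 3)^2 + 36):
differentiating 1 time and applying the sign gives (s - 9)*(s + 3)/(s^2 - 6*s + 45)^2.

F(s) = (s - 9)*(s + 3)/(s^2 - 6*s + 45)^2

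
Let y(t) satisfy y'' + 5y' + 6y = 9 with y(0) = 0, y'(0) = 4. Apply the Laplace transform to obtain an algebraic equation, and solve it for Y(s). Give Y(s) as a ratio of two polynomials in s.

Y(s) = (4*s + 9)/(s^3 + 5*s^2 + 6*s)

Apply the Laplace transform to the equation.
Using L{y''} = s^2 Y - s·y(0) - y'(0) and L{y'} = sY - y(0), with y(0) = 0, y'(0) = 4, the left side becomes (s^2 + 5*s + 6)Y - (4).
The right side is L{9} = 9/s.
So (s^2 + 5*s + 6)Y = 9/s + (4).
Divide through and combine into a single rational function.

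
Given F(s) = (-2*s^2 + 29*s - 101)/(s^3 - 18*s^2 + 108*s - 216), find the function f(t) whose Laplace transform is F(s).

Factor the denominator: s^3 - 18*s^2 + 108*s - 216 = (s - 6)^3.
Partial fraction decomposition gives [-2/(s - 6)] + [5/(s - 6)^2] + [(s - 6)^(-3)].
Invert each term: -2/(s - 6) ↔ -2e^(6t); 5/(s - 6)^2 ↔ 5t·e^(6t); 1/(s - 6)^3 ↔ (1/2)t^2·e^(6t).

f(t) = t^2*exp(6*t)/2 + 5*t*exp(6*t) - 2*exp(6*t)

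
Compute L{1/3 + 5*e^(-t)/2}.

Apply the Laplace transform termwise.
(5/2)·[L{e^(-t)} = 1/(s + 1)]; L{1/3} = (1/3)/s.

5/(2*(s + 1)) + 1/(3*s)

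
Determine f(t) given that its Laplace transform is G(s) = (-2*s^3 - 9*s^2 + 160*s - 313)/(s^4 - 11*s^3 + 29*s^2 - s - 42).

Factor the denominator: s^4 - 11*s^3 + 29*s^2 - s - 42 = (s - 7)*(s - 3)*(s - 2)*(s + 1).
Partial fraction decomposition gives [-3/(s - 2)] + [-2/(s - 3)] + [5/(s + 1)] + [-2/(s - 7)].
Invert each term: -3/(s - 2) ↔ -3e^(2t); -2/(s - 3) ↔ -2e^(3t); 5/(s + 1) ↔ 5e^(-t); -2/(s - 7) ↔ -2e^(7t).

f(t) = -2*exp(7*t) - 2*exp(3*t) - 3*exp(2*t) + 5*exp(-t)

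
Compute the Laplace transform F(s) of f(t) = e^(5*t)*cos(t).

F(s) = (s - 5)/((s - 5)^2 + 1)

L{cos(t)} = s/(s^2 + 1).
By the first shifting theorem, multiplying by e^(5t) replaces s with s - 5.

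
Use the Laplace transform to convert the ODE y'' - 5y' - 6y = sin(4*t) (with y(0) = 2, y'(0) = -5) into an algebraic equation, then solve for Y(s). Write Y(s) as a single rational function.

Laplace-transform each side.
With L{y''} = s^2 Y - s·y(0) - y'(0) and L{y'} = sY - y(0), with y(0) = 2, y'(0) = -5: the LHS transforms to (s^2 - 5*s - 6)Y - (2*s - 15).
The right side is L{sin(4*t)} = 4/(s^2 + 16).
So (s^2 - 5*s - 6)Y = 4/(s^2 + 16) + (2*s - 15).
Isolate Y and clear denominators.

Y(s) = (2*s^3 - 15*s^2 + 32*s - 236)/(s^4 - 5*s^3 + 10*s^2 - 80*s - 96)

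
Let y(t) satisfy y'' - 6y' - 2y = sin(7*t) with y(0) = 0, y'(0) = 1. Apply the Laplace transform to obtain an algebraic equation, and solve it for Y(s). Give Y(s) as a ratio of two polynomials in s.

Laplace-transform each side.
With L{y''} = s^2 Y - s·y(0) - y'(0) and L{y'} = sY - y(0), with y(0) = 0, y'(0) = 1: the LHS transforms to (s^2 - 6*s - 2)Y - (1).
The right side is L{sin(7*t)} = 7/(s^2 + 49).
So (s^2 - 6*s - 2)Y = 7/(s^2 + 49) + (1).
Isolate Y and clear denominators.

Y(s) = (s^2 + 56)/(s^4 - 6*s^3 + 47*s^2 - 294*s - 98)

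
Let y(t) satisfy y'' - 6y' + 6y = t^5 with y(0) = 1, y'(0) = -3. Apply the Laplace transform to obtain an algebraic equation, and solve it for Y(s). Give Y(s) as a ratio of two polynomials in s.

Take the Laplace transform of both sides.
Using L{y''} = s^2 Y - s·y(0) - y'(0) and L{y'} = sY - y(0), with y(0) = 1, y'(0) = -3, the left side becomes (s^2 - 6*s + 6)Y - (s - 9).
The right side is L{t^5} = 120/s^6.
So (s^2 - 6*s + 6)Y = 120/s^6 + (s - 9).
Isolate Y and clear denominators.

Y(s) = (s^7 - 9*s^6 + 120)/(s^8 - 6*s^7 + 6*s^6)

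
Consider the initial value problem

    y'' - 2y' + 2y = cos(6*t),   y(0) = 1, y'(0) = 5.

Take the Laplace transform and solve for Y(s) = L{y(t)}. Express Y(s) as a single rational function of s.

Y(s) = (s^3 + 3*s^2 + 37*s + 108)/(s^4 - 2*s^3 + 38*s^2 - 72*s + 72)

Apply the Laplace transform to the equation.
With L{y''} = s^2 Y - s·y(0) - y'(0) and L{y'} = sY - y(0), with y(0) = 1, y'(0) = 5: the LHS transforms to (s^2 - 2*s + 2)Y - (s + 3).
The right side is L{cos(6*t)} = s/(s^2 + 36).
So (s^2 - 2*s + 2)Y = s/(s^2 + 36) + (s + 3).
Isolate Y and clear denominators.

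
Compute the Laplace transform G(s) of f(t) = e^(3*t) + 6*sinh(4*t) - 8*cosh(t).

Apply the Laplace transform termwise.
L{e^(3t)} = 1/(s - 3); (-8)·[L{cosh(t)} = s/(s^2 - 1)]; (6)·[L{sinh(4t)} = 4/(s^2 - 16)].

G(s) = -8*s/(s^2 - 1) + 24/(s^2 - 16) + 1/(s - 3)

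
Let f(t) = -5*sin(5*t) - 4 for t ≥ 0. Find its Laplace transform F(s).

Apply the Laplace transform termwise.
(-5)·[L{sin(5t)} = 5/(s^2 + 25)]; L{-4} = -4/s.

F(s) = -25/(s^2 + 25) - 4/s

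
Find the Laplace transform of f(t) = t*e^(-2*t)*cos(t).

L{cos(t)} = s/(s^2 + 1).
Multiplying by e^(-2t) shifts s → s + 2, so L{e^(-2*t)*cos(t)} = (s + 2)/((s + 2)^2 + 1).
Then apply L{t·g(t)} = -d/ds[G(s)] with G(s) = (s + 2)/((s + 2)^2 + 1):
differentiating 1 time and applying the sign gives (s + 1)*(s + 3)/(s^2 + 4*s + 5)^2.

(s + 1)*(s + 3)/(s^2 + 4*s + 5)^2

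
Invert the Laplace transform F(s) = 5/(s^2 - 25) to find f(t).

f(t) = sinh(5*t)

Since L{sinh(5t)} = 5/(s^2 - 25), the inverse is sinh(5*t).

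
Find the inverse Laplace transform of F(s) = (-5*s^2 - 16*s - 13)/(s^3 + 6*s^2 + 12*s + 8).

Factor the denominator: s^3 + 6*s^2 + 12*s + 8 = (s + 2)^3.
Partial fraction decomposition gives [-5/(s + 2)] + [4/(s + 2)^2] + [-1/(s + 2)^3].
Invert each term: -5/(s + 2) ↔ -5e^(-2t); 4/(s + 2)^2 ↔ 4t·e^(-2t); -1/(s + 2)^3 ↔ (-1/2)t^2·e^(-2t).

-t^2*exp(-2*t)/2 + 4*t*exp(-2*t) - 5*exp(-2*t)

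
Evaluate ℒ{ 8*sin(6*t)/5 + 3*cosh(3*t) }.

3*s/(s^2 - 9) + 48/(5*(s^2 + 36))

The transform is linear, so treat each term independently.
(8/5)·[L{sin(6t)} = 6/(s^2 + 36)]; (3)·[L{cosh(3t)} = s/(s^2 - 9)].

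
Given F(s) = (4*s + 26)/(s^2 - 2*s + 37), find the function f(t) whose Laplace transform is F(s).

f(t) = 5*exp(t)*sin(6*t) + 4*exp(t)*cos(6*t)

Complete the square in the denominator: s^2 - 2*s + 37 = (s - 1)^2 + 6^2.
Split the numerator to match: 4*s + 26 = 4·(s - 1) + 5·6.
Invert each term: 4·(s - 1)/((s - 1)^2 + 36) ↔ 4e^(t)cos(6t); 5·6/((s - 1)^2 + 36) ↔ 5e^(t)sin(6t).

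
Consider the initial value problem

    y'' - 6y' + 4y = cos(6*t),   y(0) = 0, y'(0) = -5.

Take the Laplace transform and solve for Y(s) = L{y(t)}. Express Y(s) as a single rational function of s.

Y(s) = (-5*s^2 + s - 180)/(s^4 - 6*s^3 + 40*s^2 - 216*s + 144)

Apply the Laplace transform to the equation.
The derivative rules (L{y''} = s^2 Y - s·y(0) - y'(0) and L{y'} = sY - y(0), with y(0) = 0, y'(0) = -5) turn the left side into (s^2 - 6*s + 4)Y - (-5).
The right side is L{cos(6*t)} = s/(s^2 + 36).
So (s^2 - 6*s + 4)Y = s/(s^2 + 36) + (-5).
Divide through and combine into a single rational function.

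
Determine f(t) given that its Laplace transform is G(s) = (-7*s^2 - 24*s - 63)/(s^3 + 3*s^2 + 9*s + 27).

Factor the denominator: s^3 + 3*s^2 + 9*s + 27 = (s + 3)*(s^2 + 9).
Partial fraction decomposition gives [-3/(s + 3)] + [-4*s/(s^2 + 9)] + [-12/(s^2 + 9)].
Invert each term: -3/(s + 3) ↔ -3e^(-3t); -4·s/(s^2 + 9) ↔ -4cos(3t); -4·3/(s^2 + 9) ↔ -4sin(3t).

f(t) = -4*sin(3*t) - 4*cos(3*t) - 3*exp(-3*t)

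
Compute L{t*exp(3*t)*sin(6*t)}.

12*(s - 3)/(s^2 - 6*s + 45)^2

L{sin(6t)} = 6/(s^2 + 36).
Multiplying by e^(3t) shifts s → s - 3, so L{exp(3*t)*sin(6*t)} = 6/((s - 3)^2 + 36).
Then apply L{t·g(t)} = -d/ds[G(s)] with G(s) = 6/((s - 3)^2 + 36):
differentiating 1 time and applying the sign gives 12*(s - 3)/(s^2 - 6*s + 45)^2.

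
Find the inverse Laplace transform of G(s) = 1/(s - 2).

exp(2*t)

Since L{e^(2t)} = 1/(s - 2), the inverse is e^(2*t).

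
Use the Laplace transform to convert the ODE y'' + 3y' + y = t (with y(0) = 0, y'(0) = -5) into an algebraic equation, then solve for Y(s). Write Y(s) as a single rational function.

Y(s) = (-5*s^2 + 1)/(s^4 + 3*s^3 + s^2)

Take the Laplace transform of both sides.
With L{y''} = s^2 Y - s·y(0) - y'(0) and L{y'} = sY - y(0), with y(0) = 0, y'(0) = -5: the LHS transforms to (s^2 + 3*s + 1)Y - (-5).
The right side is L{t} = s^(-2).
So (s^2 + 3*s + 1)Y = s^(-2) + (-5).
Solve for Y(s) and write it as one ratio of polynomials.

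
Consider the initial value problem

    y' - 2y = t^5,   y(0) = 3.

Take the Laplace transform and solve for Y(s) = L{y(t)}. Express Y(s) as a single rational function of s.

Y(s) = (3*s^6 + 120)/(s^7 - 2*s^6)

Laplace-transform each side.
Using L{y'} = sY - y(0) = sY - 3, the left side becomes (s - 2)Y - (3).
The right side is L{t^5} = 120/s^6.
So (s - 2)Y = 120/s^6 + (3).
Isolate Y and clear denominators.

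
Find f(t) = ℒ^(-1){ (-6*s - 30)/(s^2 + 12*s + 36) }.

Factor the denominator: s^2 + 12*s + 36 = (s + 6)^2.
Partial fraction decomposition gives [-6/(s + 6)] + [6/(s + 6)^2].
Invert each term: -6/(s + 6) ↔ -6e^(-6t); 6/(s + 6)^2 ↔ 6t·e^(-6t).

f(t) = 6*t*exp(-6*t) - 6*exp(-6*t)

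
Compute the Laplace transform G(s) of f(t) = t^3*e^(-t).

L{t^3} = 3!/s^4 = 6/s^4.
By the first shifting theorem, multiplying by e^(-t) replaces s with s + 1.

G(s) = 6/(s + 1)^4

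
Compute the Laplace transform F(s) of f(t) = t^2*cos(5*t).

L{cos(5t)} = s/(s^2 + 25).
Then apply L{t^2·g(t)} = (-1)^2 d^2/ds^2[G(s)] with G(s) = s/(s^2 + 25):
differentiating 2 times and applying the sign gives 2*s*(s^2 - 75)/(s^2 + 25)^3.

F(s) = 2*s*(s^2 - 75)/(s^2 + 25)^3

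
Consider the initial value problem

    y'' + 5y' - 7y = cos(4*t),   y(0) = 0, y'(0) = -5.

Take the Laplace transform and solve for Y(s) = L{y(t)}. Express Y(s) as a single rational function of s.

Y(s) = (-5*s^2 + s - 80)/(s^4 + 5*s^3 + 9*s^2 + 80*s - 112)

Apply the Laplace transform to the equation.
The derivative rules (L{y''} = s^2 Y - s·y(0) - y'(0) and L{y'} = sY - y(0), with y(0) = 0, y'(0) = -5) turn the left side into (s^2 + 5*s - 7)Y - (-5).
The right side is L{cos(4*t)} = s/(s^2 + 16).
So (s^2 + 5*s - 7)Y = s/(s^2 + 16) + (-5).
Isolate Y and clear denominators.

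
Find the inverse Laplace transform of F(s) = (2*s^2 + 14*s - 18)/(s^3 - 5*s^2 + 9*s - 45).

Factor the denominator: s^3 - 5*s^2 + 9*s - 45 = (s - 5)*(s^2 + 9).
Partial fraction decomposition gives [3/(s - 5)] + [-s/(s^2 + 9)] + [9/(s^2 + 9)].
Invert each term: 3/(s - 5) ↔ 3e^(5t); -1·s/(s^2 + 9) ↔ -cos(3t); 3·3/(s^2 + 9) ↔ 3sin(3t).

3*exp(5*t) + 3*sin(3*t) - cos(3*t)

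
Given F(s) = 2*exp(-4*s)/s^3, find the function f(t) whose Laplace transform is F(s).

The factor e^(-4s) signals a time shift by c = 4 (second shifting theorem).
L{t^2} = 2!/s^3 = 2/s^3, so L^-1{2/s^3} = t^2.
Hence the inverse is u(t - 4) times that function evaluated at t - 4.

f(t) = Heaviside(t - 4)*((t - 4)^2)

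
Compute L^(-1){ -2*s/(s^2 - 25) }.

-2*cosh(5*t)

Since L{cosh(5t)} = s/(s^2 - 25), the inverse is cosh(5*t), scaled by -2.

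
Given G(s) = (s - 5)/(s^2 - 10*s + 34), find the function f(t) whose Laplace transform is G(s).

f(t) = exp(5*t)*cos(3*t)

Rewrite the denominator: s^2 - 10*s + 34 = (s - 5)^2 + 9.
The form in (s - 5) signals a first-shifting-theorem factor e^(5t).
Since L{cos(3t)} = s/(s^2 + 9), the inverse is e^(5*t)*cos(3*t).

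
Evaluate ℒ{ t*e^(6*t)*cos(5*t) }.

L{cos(5t)} = s/(s^2 + 25).
Multiplying by e^(6t) shifts s → s - 6, so L{e^(6*t)*cos(5*t)} = (s - 6)/((s - 6)^2 + 25).
Then apply L{t·g(t)} = -d/ds[G(s)] with G(s) = (s - 6)/((s - 6)^2 + 25):
differentiating 1 time and applying the sign gives (s - 11)*(s - 1)/(s^2 - 12*s + 61)^2.

(s - 11)*(s - 1)/(s^2 - 12*s + 61)^2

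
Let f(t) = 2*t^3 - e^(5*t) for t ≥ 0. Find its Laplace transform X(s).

X(s) = -1/(s - 5) + 12/s^4

Apply the Laplace transform termwise.
(2)·[L{t^3} = 3!/s^4 = 6/s^4]; (-1)·[L{e^(5t)} = 1/(s - 5)].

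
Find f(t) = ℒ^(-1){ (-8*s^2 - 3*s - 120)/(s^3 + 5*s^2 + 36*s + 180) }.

Factor the denominator: s^3 + 5*s^2 + 36*s + 180 = (s + 5)*(s^2 + 36).
Partial fraction decomposition gives [-5/(s + 5)] + [-3*s/(s^2 + 36)] + [12/(s^2 + 36)].
Invert each term: -5/(s + 5) ↔ -5e^(-5t); -3·s/(s^2 + 36) ↔ -3cos(6t); 2·6/(s^2 + 36) ↔ 2sin(6t).

f(t) = 2*sin(6*t) - 3*cos(6*t) - 5*exp(-5*t)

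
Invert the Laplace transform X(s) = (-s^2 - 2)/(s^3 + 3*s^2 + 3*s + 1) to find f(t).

f(t) = -3*t^2*exp(-t)/2 + 2*t*exp(-t) - exp(-t)

Factor the denominator: s^3 + 3*s^2 + 3*s + 1 = (s + 1)^3.
Partial fraction decomposition gives [-1/(s + 1)] + [2/(s + 1)^2] + [-3/(s + 1)^3].
Invert each term: -1/(s + 1) ↔ -e^(-t); 2/(s + 1)^2 ↔ 2t·e^(-t); -3/(s + 1)^3 ↔ (-3/2)t^2·e^(-t).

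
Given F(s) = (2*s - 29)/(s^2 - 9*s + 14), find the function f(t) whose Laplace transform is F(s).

f(t) = -3*exp(7*t) + 5*exp(2*t)

Factor the denominator: s^2 - 9*s + 14 = (s - 7)*(s - 2).
Partial fraction decomposition gives [-3/(s - 7)] + [5/(s - 2)].
Invert each term: -3/(s - 7) ↔ -3e^(7t); 5/(s - 2) ↔ 5e^(2t).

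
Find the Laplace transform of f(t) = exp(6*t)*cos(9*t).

(s - 6)/((s - 6)^2 + 81)

L{cos(9t)} = s/(s^2 + 81).
By the first shifting theorem, multiplying by e^(6t) replaces s with s - 6.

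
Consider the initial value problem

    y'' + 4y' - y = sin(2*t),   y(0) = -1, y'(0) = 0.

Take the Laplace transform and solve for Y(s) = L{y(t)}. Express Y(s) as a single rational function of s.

Y(s) = (-s^3 - 4*s^2 - 4*s - 14)/(s^4 + 4*s^3 + 3*s^2 + 16*s - 4)

Laplace-transform each side.
With L{y''} = s^2 Y - s·y(0) - y'(0) and L{y'} = sY - y(0), with y(0) = -1, y'(0) = 0: the LHS transforms to (s^2 + 4*s - 1)Y - (-s - 4).
The right side is L{sin(2*t)} = 2/(s^2 + 4).
So (s^2 + 4*s - 1)Y = 2/(s^2 + 4) + (-s - 4).
Solve for Y(s) and write it as one ratio of polynomials.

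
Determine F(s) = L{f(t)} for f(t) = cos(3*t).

L{cos(3t)} = s/(s^2 + 9).

F(s) = s/(s^2 + 9)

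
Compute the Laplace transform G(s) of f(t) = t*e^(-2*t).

G(s) = (s + 2)^(-2)

L{e^(-2t)} = 1/(s + 2).
Then apply L{t·g(t)} = -d/ds[H(s)] with H(s) = 1/(s + 2):
differentiating 1 time and applying the sign gives (s + 2)^(-2).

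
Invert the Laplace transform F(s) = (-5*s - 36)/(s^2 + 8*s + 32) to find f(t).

f(t) = -4*exp(-4*t)*sin(4*t) - 5*exp(-4*t)*cos(4*t)

Complete the square in the denominator: s^2 + 8*s + 32 = (s + 4)^2 + 4^2.
Split the numerator to match: -5*s - 36 = -5·(s + 4) - 4·4.
Invert each term: -5·(s + 4)/((s + 4)^2 + 16) ↔ -5e^(-4t)cos(4t); -4·4/((s + 4)^2 + 16) ↔ -4e^(-4t)sin(4t).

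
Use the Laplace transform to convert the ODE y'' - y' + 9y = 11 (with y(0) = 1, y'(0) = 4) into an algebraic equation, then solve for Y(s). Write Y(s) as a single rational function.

Apply the Laplace transform to the equation.
The derivative rules (L{y''} = s^2 Y - s·y(0) - y'(0) and L{y'} = sY - y(0), with y(0) = 1, y'(0) = 4) turn the left side into (s^2 - s + 9)Y - (s + 3).
The right side is L{11} = 11/s.
So (s^2 - s + 9)Y = 11/s + (s + 3).
Divide through and combine into a single rational function.

Y(s) = (s^2 + 3*s + 11)/(s^3 - s^2 + 9*s)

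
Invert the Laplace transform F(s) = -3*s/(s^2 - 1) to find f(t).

Since L{cosh(t)} = s/(s^2 - 1), the inverse is cosh(t), scaled by -3.

f(t) = -3*cosh(t)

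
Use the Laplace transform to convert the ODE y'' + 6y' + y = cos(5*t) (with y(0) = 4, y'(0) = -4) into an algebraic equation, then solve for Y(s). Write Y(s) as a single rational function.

Take the Laplace transform of both sides.
With L{y''} = s^2 Y - s·y(0) - y'(0) and L{y'} = sY - y(0), with y(0) = 4, y'(0) = -4: the LHS transforms to (s^2 + 6*s + 1)Y - (4*s + 20).
The right side is L{cos(5*t)} = s/(s^2 + 25).
So (s^2 + 6*s + 1)Y = s/(s^2 + 25) + (4*s + 20).
Divide through and combine into a single rational function.

Y(s) = (4*s^3 + 20*s^2 + 101*s + 500)/(s^4 + 6*s^3 + 26*s^2 + 150*s + 25)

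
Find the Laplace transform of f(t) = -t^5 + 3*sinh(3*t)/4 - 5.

9/(4*(s^2 - 9)) - 5/s - 120/s^6

Apply the Laplace transform termwise.
(-1)·[L{t^5} = 5!/s^6 = 120/s^6]; (3/4)·[L{sinh(3t)} = 3/(s^2 - 9)]; L{-5} = -5/s.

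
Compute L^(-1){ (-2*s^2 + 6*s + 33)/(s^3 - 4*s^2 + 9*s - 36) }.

Factor the denominator: s^3 - 4*s^2 + 9*s - 36 = (s - 4)*(s^2 + 9).
Partial fraction decomposition gives [1/(s - 4)] + [-3*s/(s^2 + 9)] + [-6/(s^2 + 9)].
Invert each term: 1/(s - 4) ↔ e^(4t); -3·s/(s^2 + 9) ↔ -3cos(3t); -2·3/(s^2 + 9) ↔ -2sin(3t).

exp(4*t) - 2*sin(3*t) - 3*cos(3*t)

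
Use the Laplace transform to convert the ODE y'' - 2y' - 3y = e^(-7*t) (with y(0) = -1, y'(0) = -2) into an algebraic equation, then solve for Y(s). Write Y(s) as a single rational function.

Y(s) = (-s^2 - 7*s + 1)/(s^3 + 5*s^2 - 17*s - 21)

Transform both sides with L{·}.
With L{y''} = s^2 Y - s·y(0) - y'(0) and L{y'} = sY - y(0), with y(0) = -1, y'(0) = -2: the LHS transforms to (s^2 - 2*s - 3)Y - (-s).
The right side is L{e^(-7*t)} = 1/(s + 7).
So (s^2 - 2*s - 3)Y = 1/(s + 7) + (-s).
Isolate Y and clear denominators.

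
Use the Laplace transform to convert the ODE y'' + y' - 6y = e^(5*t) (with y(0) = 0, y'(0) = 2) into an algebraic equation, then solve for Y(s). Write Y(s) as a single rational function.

Y(s) = (2*s - 9)/(s^3 - 4*s^2 - 11*s + 30)

Take the Laplace transform of both sides.
Using L{y''} = s^2 Y - s·y(0) - y'(0) and L{y'} = sY - y(0), with y(0) = 0, y'(0) = 2, the left side becomes (s^2 + s - 6)Y - (2).
The right side is L{e^(5*t)} = 1/(s - 5).
So (s^2 + s - 6)Y = 1/(s - 5) + (2).
Divide through and combine into a single rational function.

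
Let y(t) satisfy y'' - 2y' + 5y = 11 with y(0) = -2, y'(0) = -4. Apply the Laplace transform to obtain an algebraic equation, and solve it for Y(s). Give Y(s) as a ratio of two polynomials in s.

Y(s) = (-2*s^2 + 11)/(s^3 - 2*s^2 + 5*s)

Laplace-transform each side.
Using L{y''} = s^2 Y - s·y(0) - y'(0) and L{y'} = sY - y(0), with y(0) = -2, y'(0) = -4, the left side becomes (s^2 - 2*s + 5)Y - (-2*s).
The right side is L{11} = 11/s.
So (s^2 - 2*s + 5)Y = 11/s + (-2*s).
Isolate Y and clear denominators.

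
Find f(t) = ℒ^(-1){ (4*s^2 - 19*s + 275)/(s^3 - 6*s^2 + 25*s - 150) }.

Factor the denominator: s^3 - 6*s^2 + 25*s - 150 = (s - 6)*(s^2 + 25).
Partial fraction decomposition gives [5/(s - 6)] + [-s/(s^2 + 25)] + [-25/(s^2 + 25)].
Invert each term: 5/(s - 6) ↔ 5e^(6t); -1·s/(s^2 + 25) ↔ -cos(5t); -5·5/(s^2 + 25) ↔ -5sin(5t).

f(t) = 5*exp(6*t) - 5*sin(5*t) - cos(5*t)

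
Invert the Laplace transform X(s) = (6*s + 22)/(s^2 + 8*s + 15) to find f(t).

f(t) = 2*exp(-3*t) + 4*exp(-5*t)

Factor the denominator: s^2 + 8*s + 15 = (s + 3)*(s + 5).
Partial fraction decomposition gives [4/(s + 5)] + [2/(s + 3)].
Invert each term: 4/(s + 5) ↔ 4e^(-5t); 2/(s + 3) ↔ 2e^(-3t).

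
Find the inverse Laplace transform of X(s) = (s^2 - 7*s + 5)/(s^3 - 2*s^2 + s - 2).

-exp(2*t) - 3*sin(t) + 2*cos(t)

Factor the denominator: s^3 - 2*s^2 + s - 2 = (s - 2)*(s^2 + 1).
Partial fraction decomposition gives [-1/(s - 2)] + [2*s/(s^2 + 1)] + [-3/(s^2 + 1)].
Invert each term: -1/(s - 2) ↔ -e^(2t); 2·s/(s^2 + 1) ↔ 2cos(t); -3·1/(s^2 + 1) ↔ -3sin(t).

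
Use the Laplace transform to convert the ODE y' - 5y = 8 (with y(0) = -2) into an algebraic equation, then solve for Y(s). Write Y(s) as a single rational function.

Laplace-transform each side.
With L{y'} = sY - y(0) = sY - (-2): the LHS transforms to (s - 5)Y - (-2).
The right side is L{8} = 8/s.
So (s - 5)Y = 8/s + (-2).
Divide through and combine into a single rational function.

Y(s) = (-2*s + 8)/(s^2 - 5*s)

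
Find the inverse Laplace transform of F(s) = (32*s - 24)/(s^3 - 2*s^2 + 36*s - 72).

Factor the denominator: s^3 - 2*s^2 + 36*s - 72 = (s - 2)*(s^2 + 36).
Partial fraction decomposition gives [1/(s - 2)] + [-s/(s^2 + 36)] + [30/(s^2 + 36)].
Invert each term: 1/(s - 2) ↔ e^(2t); -1·s/(s^2 + 36) ↔ -cos(6t); 5·6/(s^2 + 36) ↔ 5sin(6t).

exp(2*t) + 5*sin(6*t) - cos(6*t)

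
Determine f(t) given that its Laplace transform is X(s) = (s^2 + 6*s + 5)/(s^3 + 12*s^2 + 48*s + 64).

Factor the denominator: s^3 + 12*s^2 + 48*s + 64 = (s + 4)^3.
Partial fraction decomposition gives [1/(s + 4)] + [-2/(s + 4)^2] + [-3/(s + 4)^3].
Invert each term: 1/(s + 4) ↔ e^(-4t); -2/(s + 4)^2 ↔ -2t·e^(-4t); -3/(s + 4)^3 ↔ (-3/2)t^2·e^(-4t).

f(t) = -3*t^2*exp(-4*t)/2 - 2*t*exp(-4*t) + exp(-4*t)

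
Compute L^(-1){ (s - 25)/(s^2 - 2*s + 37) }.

Complete the square in the denominator: s^2 - 2*s + 37 = (s - 1)^2 + 6^2.
Split the numerator to match: s - 25 = 1·(s - 1) - 4·6.
Invert each term: 1·(s - 1)/((s - 1)^2 + 36) ↔ e^(t)cos(6t); -4·6/((s - 1)^2 + 36) ↔ -4e^(t)sin(6t).

-4*exp(t)*sin(6*t) + exp(t)*cos(6*t)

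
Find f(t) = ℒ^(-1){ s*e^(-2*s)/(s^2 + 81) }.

The factor e^(-2s) signals a time shift by c = 2 (second shifting theorem).
L{cos(9t)} = s/(s^2 + 81), so L^-1{s/(s^2 + 81)} = cos(9*t).
Hence the inverse is u(t - 2) times that function evaluated at t - 2.

f(t) = Heaviside(t - 2)*(cos(9*t - 18))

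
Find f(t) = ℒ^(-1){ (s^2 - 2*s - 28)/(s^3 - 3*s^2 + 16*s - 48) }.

f(t) = -exp(3*t) + sin(4*t) + 2*cos(4*t)

Factor the denominator: s^3 - 3*s^2 + 16*s - 48 = (s - 3)*(s^2 + 16).
Partial fraction decomposition gives [-1/(s - 3)] + [2*s/(s^2 + 16)] + [4/(s^2 + 16)].
Invert each term: -1/(s - 3) ↔ -e^(3t); 2·s/(s^2 + 16) ↔ 2cos(4t); 1·4/(s^2 + 16) ↔ sin(4t).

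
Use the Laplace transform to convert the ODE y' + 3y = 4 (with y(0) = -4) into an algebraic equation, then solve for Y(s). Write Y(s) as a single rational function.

Laplace-transform each side.
Using L{y'} = sY - y(0) = sY - (-4), the left side becomes (s + 3)Y - (-4).
The right side is L{4} = 4/s.
So (s + 3)Y = 4/s + (-4).
Isolate Y and clear denominators.

Y(s) = (-4*s + 4)/(s^2 + 3*s)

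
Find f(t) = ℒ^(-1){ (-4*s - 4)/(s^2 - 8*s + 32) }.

Complete the square in the denominator: s^2 - 8*s + 32 = (s - 4)^2 + 4^2.
Split the numerator to match: -4*s - 4 = -4·(s - 4) - 5·4.
Invert each term: -4·(s - 4)/((s - 4)^2 + 16) ↔ -4e^(4t)cos(4t); -5·4/((s - 4)^2 + 16) ↔ -5e^(4t)sin(4t).

f(t) = -5*exp(4*t)*sin(4*t) - 4*exp(4*t)*cos(4*t)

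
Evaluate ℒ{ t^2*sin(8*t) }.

16*(3*s^2 - 64)/(s^2 + 64)^3

L{sin(8t)} = 8/(s^2 + 64).
Then apply L{t^2·g(t)} = (-1)^2 d^2/ds^2[G(s)] with G(s) = 8/(s^2 + 64):
differentiating 2 times and applying the sign gives 16*(3*s^2 - 64)/(s^2 + 64)^3.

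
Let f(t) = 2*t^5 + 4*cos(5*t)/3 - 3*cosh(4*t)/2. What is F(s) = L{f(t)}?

By linearity of the Laplace transform, transform each term separately.
(4/3)·[L{cos(5t)} = s/(s^2 + 25)]; (-3/2)·[L{cosh(4t)} = s/(s^2 - 16)]; (2)·[L{t^5} = 5!/s^6 = 120/s^6].

F(s) = 4*s/(3*(s^2 + 25)) - 3*s/(2*(s^2 - 16)) + 240/s^6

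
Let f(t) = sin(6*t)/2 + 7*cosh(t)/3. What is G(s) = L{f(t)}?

G(s) = 7*s/(3*(s^2 - 1)) + 3/(s^2 + 36)

By linearity of the Laplace transform, transform each term separately.
(1/2)·[L{sin(6t)} = 6/(s^2 + 36)]; (7/3)·[L{cosh(t)} = s/(s^2 - 1)].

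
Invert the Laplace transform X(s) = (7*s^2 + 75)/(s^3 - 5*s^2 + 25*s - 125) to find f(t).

f(t) = 5*exp(5*t) + 2*sin(5*t) + 2*cos(5*t)

Factor the denominator: s^3 - 5*s^2 + 25*s - 125 = (s - 5)*(s^2 + 25).
Partial fraction decomposition gives [5/(s - 5)] + [2*s/(s^2 + 25)] + [10/(s^2 + 25)].
Invert each term: 5/(s - 5) ↔ 5e^(5t); 2·s/(s^2 + 25) ↔ 2cos(5t); 2·5/(s^2 + 25) ↔ 2sin(5t).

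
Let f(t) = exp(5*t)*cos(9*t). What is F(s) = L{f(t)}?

F(s) = (s - 5)/((s - 5)^2 + 81)

L{cos(9t)} = s/(s^2 + 81).
By the first shifting theorem, multiplying by e^(5t) replaces s with s - 5.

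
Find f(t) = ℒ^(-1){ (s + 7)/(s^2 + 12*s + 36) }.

Factor the denominator: s^2 + 12*s + 36 = (s + 6)^2.
Partial fraction decomposition gives [1/(s + 6)] + [(s + 6)^(-2)].
Invert each term: 1/(s + 6) ↔ e^(-6t); 1/(s + 6)^2 ↔ t·e^(-6t).

f(t) = t*exp(-6*t) + exp(-6*t)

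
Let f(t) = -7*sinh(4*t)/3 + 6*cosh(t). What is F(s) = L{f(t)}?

F(s) = 6*s/(s^2 - 1) - 28/(3*(s^2 - 16))

By linearity of the Laplace transform, transform each term separately.
(-7/3)·[L{sinh(4t)} = 4/(s^2 - 16)]; (6)·[L{cosh(t)} = s/(s^2 - 1)].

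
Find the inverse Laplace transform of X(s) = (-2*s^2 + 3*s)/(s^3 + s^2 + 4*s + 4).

Factor the denominator: s^3 + s^2 + 4*s + 4 = (s + 1)*(s^2 + 4).
Partial fraction decomposition gives [-1/(s + 1)] + [-s/(s^2 + 4)] + [4/(s^2 + 4)].
Invert each term: -1/(s + 1) ↔ -e^(-t); -1·s/(s^2 + 4) ↔ -cos(2t); 2·2/(s^2 + 4) ↔ 2sin(2t).

2*sin(2*t) - cos(2*t) - exp(-t)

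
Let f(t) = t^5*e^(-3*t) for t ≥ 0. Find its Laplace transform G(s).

G(s) = 120/(s + 3)^6

L{t^5} = 5!/s^6 = 120/s^6.
By the first shifting theorem, multiplying by e^(-3t) replaces s with s + 3.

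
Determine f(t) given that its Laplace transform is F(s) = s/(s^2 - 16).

f(t) = cosh(4*t)

Since L{cosh(4t)} = s/(s^2 - 16), the inverse is cosh(4*t).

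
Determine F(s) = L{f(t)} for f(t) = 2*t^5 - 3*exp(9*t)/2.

By linearity of the Laplace transform, transform each term separately.
(2)·[L{t^5} = 5!/s^6 = 120/s^6]; (-3/2)·[L{e^(9t)} = 1/(s - 9)].

F(s) = -3/(2*(s - 9)) + 240/s^6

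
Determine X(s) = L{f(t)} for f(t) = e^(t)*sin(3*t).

X(s) = 3/((s - 1)^2 + 9)

L{sin(3t)} = 3/(s^2 + 9).
By the first shifting theorem, multiplying by e^(t) replaces s with s - 1.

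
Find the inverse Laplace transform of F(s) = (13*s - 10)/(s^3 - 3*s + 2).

t*exp(t) + 4*exp(t) - 4*exp(-2*t)

Factor the denominator: s^3 - 3*s + 2 = (s - 1)^2*(s + 2).
Partial fraction decomposition gives [4/(s - 1)] + [(s - 1)^(-2)] + [-4/(s + 2)].
Invert each term: 4/(s - 1) ↔ 4e^(t); 1/(s - 1)^2 ↔ t·e^(t); -4/(s + 2) ↔ -4e^(-2t).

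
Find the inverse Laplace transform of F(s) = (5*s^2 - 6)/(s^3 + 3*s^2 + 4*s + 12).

Factor the denominator: s^3 + 3*s^2 + 4*s + 12 = (s + 3)*(s^2 + 4).
Partial fraction decomposition gives [3/(s + 3)] + [2*s/(s^2 + 4)] + [-6/(s^2 + 4)].
Invert each term: 3/(s + 3) ↔ 3e^(-3t); 2·s/(s^2 + 4) ↔ 2cos(2t); -3·2/(s^2 + 4) ↔ -3sin(2t).

-3*sin(2*t) + 2*cos(2*t) + 3*exp(-3*t)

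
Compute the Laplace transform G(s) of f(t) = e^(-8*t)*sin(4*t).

G(s) = 4/((s + 8)^2 + 16)

L{sin(4t)} = 4/(s^2 + 16).
By the first shifting theorem, multiplying by e^(-8t) replaces s with s + 8.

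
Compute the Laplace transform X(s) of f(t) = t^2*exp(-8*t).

X(s) = 2/(s + 8)^3

L{e^(-8t)} = 1/(s + 8).
Then apply L{t^2·g(t)} = (-1)^2 d^2/ds^2[G(s)] with G(s) = 1/(s + 8):
differentiating 2 times and applying the sign gives 2/(s + 8)^3.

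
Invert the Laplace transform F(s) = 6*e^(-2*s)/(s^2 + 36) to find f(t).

f(t) = Heaviside(t - 2)*(sin(6*t - 12))

The factor e^(-2s) signals a time shift by c = 2 (second shifting theorem).
L{sin(6t)} = 6/(s^2 + 36), so L^-1{6/(s^2 + 36)} = sin(6*t).
Hence the inverse is u(t - 2) times that function evaluated at t - 2.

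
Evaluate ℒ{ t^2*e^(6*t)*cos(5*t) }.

L{cos(5t)} = s/(s^2 + 25).
Multiplying by e^(6t) shifts s → s - 6, so L{e^(6*t)*cos(5*t)} = (s - 6)/((s - 6)^2 + 25).
Then apply L{t^2·g(t)} = (-1)^2 d^2/ds^2[G(s)] with G(s) = (s - 6)/((s - 6)^2 + 25):
differentiating 2 times and applying the sign gives 2*(s - 6)*(s^2 - 12*s - 39)/(s^2 - 12*s + 61)^3.

2*(s - 6)*(s^2 - 12*s - 39)/(s^2 - 12*s + 61)^3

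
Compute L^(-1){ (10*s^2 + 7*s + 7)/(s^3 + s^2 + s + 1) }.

2*sin(t) + 5*cos(t) + 5*exp(-t)

Factor the denominator: s^3 + s^2 + s + 1 = (s + 1)*(s^2 + 1).
Partial fraction decomposition gives [5/(s + 1)] + [5*s/(s^2 + 1)] + [2/(s^2 + 1)].
Invert each term: 5/(s + 1) ↔ 5e^(-t); 5·s/(s^2 + 1) ↔ 5cos(t); 2·1/(s^2 + 1) ↔ 2sin(t).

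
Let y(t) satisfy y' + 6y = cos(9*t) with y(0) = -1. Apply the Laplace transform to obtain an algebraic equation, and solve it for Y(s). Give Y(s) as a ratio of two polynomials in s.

Transform both sides with L{·}.
With L{y'} = sY - y(0) = sY - (-1): the LHS transforms to (s + 6)Y - (-1).
The right side is L{cos(9*t)} = s/(s^2 + 81).
So (s + 6)Y = s/(s^2 + 81) + (-1).
Isolate Y and clear denominators.

Y(s) = (-s^2 + s - 81)/(s^3 + 6*s^2 + 81*s + 486)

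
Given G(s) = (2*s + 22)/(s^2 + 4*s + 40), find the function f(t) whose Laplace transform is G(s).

Complete the square in the denominator: s^2 + 4*s + 40 = (s + 2)^2 + 6^2.
Split the numerator to match: 2*s + 22 = 2·(s + 2) + 3·6.
Invert each term: 2·(s + 2)/((s + 2)^2 + 36) ↔ 2e^(-2t)cos(6t); 3·6/((s + 2)^2 + 36) ↔ 3e^(-2t)sin(6t).

f(t) = 3*exp(-2*t)*sin(6*t) + 2*exp(-2*t)*cos(6*t)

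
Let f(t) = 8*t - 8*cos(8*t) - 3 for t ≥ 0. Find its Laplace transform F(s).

F(s) = -8*s/(s^2 + 64) - 3/s + 8/s^2

The transform is linear, so treat each term independently.
(8)·[L{t} = 1!/s^2 = 1/s^2]; (-8)·[L{cos(8t)} = s/(s^2 + 64)]; L{-3} = -3/s.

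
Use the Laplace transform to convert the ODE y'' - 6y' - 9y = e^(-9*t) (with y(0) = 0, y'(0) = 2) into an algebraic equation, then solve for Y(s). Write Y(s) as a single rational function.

Y(s) = (2*s + 19)/(s^3 + 3*s^2 - 63*s - 81)

Transform both sides with L{·}.
The derivative rules (L{y''} = s^2 Y - s·y(0) - y'(0) and L{y'} = sY - y(0), with y(0) = 0, y'(0) = 2) turn the left side into (s^2 - 6*s - 9)Y - (2).
The right side is L{e^(-9*t)} = 1/(s + 9).
So (s^2 - 6*s - 9)Y = 1/(s + 9) + (2).
Isolate Y and clear denominators.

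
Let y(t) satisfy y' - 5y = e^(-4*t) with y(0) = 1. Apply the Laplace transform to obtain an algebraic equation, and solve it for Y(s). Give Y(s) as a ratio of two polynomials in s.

Apply the Laplace transform to the equation.
Using L{y'} = sY - y(0) = sY - 1, the left side becomes (s - 5)Y - (1).
The right side is L{e^(-4*t)} = 1/(s + 4).
So (s - 5)Y = 1/(s + 4) + (1).
Solve for Y(s) and write it as one ratio of polynomials.

Y(s) = (s + 5)/(s^2 - s - 20)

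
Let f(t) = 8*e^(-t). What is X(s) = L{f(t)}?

X(s) = 8/(s + 1)

L{8} = 8/s.
By the first shifting theorem, multiplying by e^(-t) replaces s with s + 1.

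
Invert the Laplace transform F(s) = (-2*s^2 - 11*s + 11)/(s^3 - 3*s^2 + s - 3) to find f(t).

f(t) = -4*exp(3*t) - 5*sin(t) + 2*cos(t)

Factor the denominator: s^3 - 3*s^2 + s - 3 = (s - 3)*(s^2 + 1).
Partial fraction decomposition gives [-4/(s - 3)] + [2*s/(s^2 + 1)] + [-5/(s^2 + 1)].
Invert each term: -4/(s - 3) ↔ -4e^(3t); 2·s/(s^2 + 1) ↔ 2cos(t); -5·1/(s^2 + 1) ↔ -5sin(t).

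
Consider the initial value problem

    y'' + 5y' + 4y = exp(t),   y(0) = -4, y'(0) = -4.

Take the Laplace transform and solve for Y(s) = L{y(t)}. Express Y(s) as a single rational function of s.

Laplace-transform each side.
With L{y''} = s^2 Y - s·y(0) - y'(0) and L{y'} = sY - y(0), with y(0) = -4, y'(0) = -4: the LHS transforms to (s^2 + 5*s + 4)Y - (-4*s - 24).
The right side is L{exp(t)} = 1/(s - 1).
So (s^2 + 5*s + 4)Y = 1/(s - 1) + (-4*s - 24).
Divide through and combine into a single rational function.

Y(s) = (-4*s^2 - 20*s + 25)/(s^3 + 4*s^2 - s - 4)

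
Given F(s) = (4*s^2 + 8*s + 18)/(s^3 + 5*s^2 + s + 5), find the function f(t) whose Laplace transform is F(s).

Factor the denominator: s^3 + 5*s^2 + s + 5 = (s + 5)*(s^2 + 1).
Partial fraction decomposition gives [3/(s + 5)] + [s/(s^2 + 1)] + [3/(s^2 + 1)].
Invert each term: 3/(s + 5) ↔ 3e^(-5t); 1·s/(s^2 + 1) ↔ cos(t); 3·1/(s^2 + 1) ↔ 3sin(t).

f(t) = 3*sin(t) + cos(t) + 3*exp(-5*t)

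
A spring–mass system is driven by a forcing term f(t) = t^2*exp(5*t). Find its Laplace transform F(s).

L{e^(5t)} = 1/(s - 5).
Then apply L{t^2·g(t)} = (-1)^2 d^2/ds^2[G(s)] with G(s) = 1/(s - 5):
differentiating 2 times and applying the sign gives 2/(s - 5)^3.

F(s) = 2/(s - 5)^3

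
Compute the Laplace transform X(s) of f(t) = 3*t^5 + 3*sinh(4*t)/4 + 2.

X(s) = 3/(s^2 - 16) + 2/s + 360/s^6

Apply the Laplace transform termwise.
(3/4)·[L{sinh(4t)} = 4/(s^2 - 16)]; (3)·[L{t^5} = 5!/s^6 = 120/s^6]; L{2} = 2/s.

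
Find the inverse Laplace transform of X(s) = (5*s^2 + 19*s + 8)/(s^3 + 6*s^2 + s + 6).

sin(t) + 3*cos(t) + 2*exp(-6*t)

Factor the denominator: s^3 + 6*s^2 + s + 6 = (s + 6)*(s^2 + 1).
Partial fraction decomposition gives [2/(s + 6)] + [3*s/(s^2 + 1)] + [1/(s^2 + 1)].
Invert each term: 2/(s + 6) ↔ 2e^(-6t); 3·s/(s^2 + 1) ↔ 3cos(t); 1·1/(s^2 + 1) ↔ sin(t).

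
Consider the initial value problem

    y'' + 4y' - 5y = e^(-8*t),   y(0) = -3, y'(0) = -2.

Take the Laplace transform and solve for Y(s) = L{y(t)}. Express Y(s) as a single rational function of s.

Transform both sides with L{·}.
With L{y''} = s^2 Y - s·y(0) - y'(0) and L{y'} = sY - y(0), with y(0) = -3, y'(0) = -2: the LHS transforms to (s^2 + 4*s - 5)Y - (-3*s - 14).
The right side is L{e^(-8*t)} = 1/(s + 8).
So (s^2 + 4*s - 5)Y = 1/(s + 8) + (-3*s - 14).
Divide through and combine into a single rational function.

Y(s) = (-3*s^2 - 38*s - 111)/(s^3 + 12*s^2 + 27*s - 40)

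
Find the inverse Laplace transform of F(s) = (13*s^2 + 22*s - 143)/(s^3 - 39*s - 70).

6*exp(7*t) + 5*exp(-2*t) + 2*exp(-5*t)

Factor the denominator: s^3 - 39*s - 70 = (s - 7)*(s + 2)*(s + 5).
Partial fraction decomposition gives [6/(s - 7)] + [5/(s + 2)] + [2/(s + 5)].
Invert each term: 6/(s - 7) ↔ 6e^(7t); 5/(s + 2) ↔ 5e^(-2t); 2/(s + 5) ↔ 2e^(-5t).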